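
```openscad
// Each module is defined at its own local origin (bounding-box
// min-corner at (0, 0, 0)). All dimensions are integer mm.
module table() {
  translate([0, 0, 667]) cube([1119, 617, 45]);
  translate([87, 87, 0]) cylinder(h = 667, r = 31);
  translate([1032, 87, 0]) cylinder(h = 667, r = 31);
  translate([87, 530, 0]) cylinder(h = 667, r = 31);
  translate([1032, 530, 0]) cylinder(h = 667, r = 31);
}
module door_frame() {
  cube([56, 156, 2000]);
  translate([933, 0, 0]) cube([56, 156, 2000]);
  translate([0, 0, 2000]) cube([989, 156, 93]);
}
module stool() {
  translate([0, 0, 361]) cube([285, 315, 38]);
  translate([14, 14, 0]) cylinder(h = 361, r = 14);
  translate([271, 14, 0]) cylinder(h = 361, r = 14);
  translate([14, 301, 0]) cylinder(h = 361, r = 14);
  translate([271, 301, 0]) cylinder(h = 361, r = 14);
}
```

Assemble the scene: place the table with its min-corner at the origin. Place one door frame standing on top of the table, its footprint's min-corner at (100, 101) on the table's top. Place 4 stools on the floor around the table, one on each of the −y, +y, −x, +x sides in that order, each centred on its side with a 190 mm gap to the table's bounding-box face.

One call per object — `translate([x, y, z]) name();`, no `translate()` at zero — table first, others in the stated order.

table();
translate([100, 101, 712]) door_frame();
translate([417, -505, 0]) stool();
translate([417, 807, 0]) stool();
translate([-475, 151, 0]) stool();
translate([1309, 151, 0]) stool();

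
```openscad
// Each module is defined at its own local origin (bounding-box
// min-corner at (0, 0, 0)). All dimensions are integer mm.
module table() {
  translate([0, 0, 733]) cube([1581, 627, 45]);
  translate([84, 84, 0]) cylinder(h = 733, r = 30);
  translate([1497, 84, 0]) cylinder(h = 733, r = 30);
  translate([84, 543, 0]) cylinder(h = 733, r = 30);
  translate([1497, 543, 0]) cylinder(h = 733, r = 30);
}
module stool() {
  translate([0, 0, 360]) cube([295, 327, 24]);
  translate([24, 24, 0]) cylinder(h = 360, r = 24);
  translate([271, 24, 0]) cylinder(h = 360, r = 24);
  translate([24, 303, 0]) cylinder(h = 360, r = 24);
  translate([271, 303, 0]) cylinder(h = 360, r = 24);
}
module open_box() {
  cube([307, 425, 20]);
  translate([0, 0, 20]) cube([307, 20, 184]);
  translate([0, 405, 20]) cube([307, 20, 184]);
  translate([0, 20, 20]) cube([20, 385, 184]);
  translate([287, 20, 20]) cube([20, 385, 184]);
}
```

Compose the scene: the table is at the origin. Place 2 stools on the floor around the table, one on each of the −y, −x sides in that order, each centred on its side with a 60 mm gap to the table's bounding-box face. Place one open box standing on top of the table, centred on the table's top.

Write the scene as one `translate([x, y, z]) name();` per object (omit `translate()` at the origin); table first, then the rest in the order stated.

table();
translate([643, -387, 0]) stool();
translate([-355, 150, 0]) stool();
translate([637, 101, 778]) open_box();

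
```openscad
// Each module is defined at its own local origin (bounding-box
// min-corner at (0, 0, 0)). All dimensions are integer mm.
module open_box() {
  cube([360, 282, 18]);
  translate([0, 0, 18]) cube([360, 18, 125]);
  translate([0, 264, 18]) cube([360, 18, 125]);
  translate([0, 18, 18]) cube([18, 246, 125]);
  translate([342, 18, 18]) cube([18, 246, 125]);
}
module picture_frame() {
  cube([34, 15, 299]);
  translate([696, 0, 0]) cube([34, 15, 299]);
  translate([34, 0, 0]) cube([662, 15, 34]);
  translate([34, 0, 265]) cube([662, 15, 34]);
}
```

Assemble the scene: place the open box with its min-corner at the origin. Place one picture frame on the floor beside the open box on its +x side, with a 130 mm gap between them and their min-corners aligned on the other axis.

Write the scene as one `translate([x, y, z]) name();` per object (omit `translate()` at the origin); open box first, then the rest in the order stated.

open_box();
translate([490, 0, 0]) picture_frame();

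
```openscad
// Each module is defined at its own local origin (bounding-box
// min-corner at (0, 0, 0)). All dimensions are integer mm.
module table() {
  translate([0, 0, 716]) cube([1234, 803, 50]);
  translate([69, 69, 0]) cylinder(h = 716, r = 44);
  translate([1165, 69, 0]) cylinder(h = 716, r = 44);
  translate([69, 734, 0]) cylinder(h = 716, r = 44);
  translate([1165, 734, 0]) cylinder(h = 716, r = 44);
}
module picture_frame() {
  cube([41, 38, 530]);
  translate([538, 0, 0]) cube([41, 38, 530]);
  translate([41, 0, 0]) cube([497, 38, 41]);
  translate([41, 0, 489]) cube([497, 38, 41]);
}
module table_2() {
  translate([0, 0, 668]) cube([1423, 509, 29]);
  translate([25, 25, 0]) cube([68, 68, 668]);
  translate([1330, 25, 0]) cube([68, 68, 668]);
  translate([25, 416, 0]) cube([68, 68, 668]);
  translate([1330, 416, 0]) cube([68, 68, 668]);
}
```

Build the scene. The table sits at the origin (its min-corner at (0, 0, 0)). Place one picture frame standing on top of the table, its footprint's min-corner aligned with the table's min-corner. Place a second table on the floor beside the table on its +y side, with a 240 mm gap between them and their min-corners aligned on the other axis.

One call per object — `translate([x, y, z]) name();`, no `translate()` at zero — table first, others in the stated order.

table();
translate([0, 0, 766]) picture_frame();
translate([0, 1043, 0]) table_2();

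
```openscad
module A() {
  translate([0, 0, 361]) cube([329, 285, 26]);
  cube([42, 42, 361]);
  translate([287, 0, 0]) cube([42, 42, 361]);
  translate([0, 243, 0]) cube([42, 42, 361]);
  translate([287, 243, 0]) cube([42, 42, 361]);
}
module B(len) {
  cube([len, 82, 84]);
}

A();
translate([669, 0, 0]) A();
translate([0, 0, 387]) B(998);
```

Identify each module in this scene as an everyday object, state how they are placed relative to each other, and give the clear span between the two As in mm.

A is a stool. B is a beam. A beam spans the tops of two stools. The clear span between the two stools is 340 mm.

Second stool starts at x = 669; first ends at x = 329; clear span = 669 − 329 = 340 mm.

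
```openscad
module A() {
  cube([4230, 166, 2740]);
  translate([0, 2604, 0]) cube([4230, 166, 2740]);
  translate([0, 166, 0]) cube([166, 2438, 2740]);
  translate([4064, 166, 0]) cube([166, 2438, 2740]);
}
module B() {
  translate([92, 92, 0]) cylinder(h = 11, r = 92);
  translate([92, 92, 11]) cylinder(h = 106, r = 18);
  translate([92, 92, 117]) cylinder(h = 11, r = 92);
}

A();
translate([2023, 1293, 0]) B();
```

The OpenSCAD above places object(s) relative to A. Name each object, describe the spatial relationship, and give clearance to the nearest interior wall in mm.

A is a house frame. B is a spool. The spool sits inside the house frame, centred. The clearance to the nearest interior wall is 1127 mm.

Clearances: x = 1857, y = 1127; minimum 1127 mm.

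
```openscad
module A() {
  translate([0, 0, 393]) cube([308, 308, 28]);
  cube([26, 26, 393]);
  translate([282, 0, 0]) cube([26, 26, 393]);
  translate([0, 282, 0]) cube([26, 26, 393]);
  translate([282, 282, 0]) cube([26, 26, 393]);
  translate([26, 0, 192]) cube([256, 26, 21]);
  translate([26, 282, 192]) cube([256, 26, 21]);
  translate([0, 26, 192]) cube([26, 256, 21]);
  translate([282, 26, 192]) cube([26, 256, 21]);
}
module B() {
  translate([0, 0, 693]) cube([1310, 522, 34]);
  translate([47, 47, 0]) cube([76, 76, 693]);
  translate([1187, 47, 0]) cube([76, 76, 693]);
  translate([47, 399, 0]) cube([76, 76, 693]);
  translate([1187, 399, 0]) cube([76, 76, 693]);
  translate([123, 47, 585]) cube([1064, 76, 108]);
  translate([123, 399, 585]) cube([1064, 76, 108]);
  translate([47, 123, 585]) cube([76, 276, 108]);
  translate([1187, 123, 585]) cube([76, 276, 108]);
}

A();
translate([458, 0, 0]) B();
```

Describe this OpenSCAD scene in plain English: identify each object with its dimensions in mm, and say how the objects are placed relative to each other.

A is a four-legged stool. The seat is 308×308 mm, 28 mm thick, top at z = 421 mm. It stands on four square legs, each 26×26 mm in cross-section, from z = 0 to the seat underside, each flush with a corner of the seat. Four stretchers, 26 mm wide and 21 mm tall, connect adjacent legs with their undersides at z = 192 mm, each running between the inner faces of the legs it joins and aligned with the legs' outer faces on the other axis.

B is a table with a 1310×522 mm rectangular top, 34 mm thick, top surface at z = 727 mm, supported by four 76×76 mm square legs, each inset 47 mm from the nearest pair of top edges, running from the floor. Four apron rails, 76 mm thick and 108 mm tall, run between adjacent legs with their top edges flush with the underside of the top and their outer faces flush with the legs' outer faces.

The table is on the floor beside the stool on its +x side.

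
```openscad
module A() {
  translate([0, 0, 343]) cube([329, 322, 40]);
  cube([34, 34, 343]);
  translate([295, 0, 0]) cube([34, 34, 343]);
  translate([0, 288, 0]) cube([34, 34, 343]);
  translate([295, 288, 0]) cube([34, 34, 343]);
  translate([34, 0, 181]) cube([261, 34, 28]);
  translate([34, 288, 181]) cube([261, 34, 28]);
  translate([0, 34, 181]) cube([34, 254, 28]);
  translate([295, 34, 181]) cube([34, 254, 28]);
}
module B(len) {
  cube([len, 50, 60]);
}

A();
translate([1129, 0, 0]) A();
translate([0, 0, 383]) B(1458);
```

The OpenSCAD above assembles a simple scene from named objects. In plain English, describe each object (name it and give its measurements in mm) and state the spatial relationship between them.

A is a four-legged stool. The seat is 329×322 mm, 40 mm thick, top at z = 383 mm. It stands on four square legs, each 34×34 mm in cross-section, from z = 0 to the seat underside, each flush with a corner of the seat. Four stretchers, 34 mm wide and 28 mm tall, connect adjacent legs with their undersides at z = 181 mm, each running between the inner faces of the legs it joins and aligned with the legs' outer faces on the other axis.

B is a rectangular beam 1458 mm long (x), 50 mm deep (y), 60 mm thick (z).

The beam spans the tops of two stools placed 800 mm apart, resting at z = 383 mm.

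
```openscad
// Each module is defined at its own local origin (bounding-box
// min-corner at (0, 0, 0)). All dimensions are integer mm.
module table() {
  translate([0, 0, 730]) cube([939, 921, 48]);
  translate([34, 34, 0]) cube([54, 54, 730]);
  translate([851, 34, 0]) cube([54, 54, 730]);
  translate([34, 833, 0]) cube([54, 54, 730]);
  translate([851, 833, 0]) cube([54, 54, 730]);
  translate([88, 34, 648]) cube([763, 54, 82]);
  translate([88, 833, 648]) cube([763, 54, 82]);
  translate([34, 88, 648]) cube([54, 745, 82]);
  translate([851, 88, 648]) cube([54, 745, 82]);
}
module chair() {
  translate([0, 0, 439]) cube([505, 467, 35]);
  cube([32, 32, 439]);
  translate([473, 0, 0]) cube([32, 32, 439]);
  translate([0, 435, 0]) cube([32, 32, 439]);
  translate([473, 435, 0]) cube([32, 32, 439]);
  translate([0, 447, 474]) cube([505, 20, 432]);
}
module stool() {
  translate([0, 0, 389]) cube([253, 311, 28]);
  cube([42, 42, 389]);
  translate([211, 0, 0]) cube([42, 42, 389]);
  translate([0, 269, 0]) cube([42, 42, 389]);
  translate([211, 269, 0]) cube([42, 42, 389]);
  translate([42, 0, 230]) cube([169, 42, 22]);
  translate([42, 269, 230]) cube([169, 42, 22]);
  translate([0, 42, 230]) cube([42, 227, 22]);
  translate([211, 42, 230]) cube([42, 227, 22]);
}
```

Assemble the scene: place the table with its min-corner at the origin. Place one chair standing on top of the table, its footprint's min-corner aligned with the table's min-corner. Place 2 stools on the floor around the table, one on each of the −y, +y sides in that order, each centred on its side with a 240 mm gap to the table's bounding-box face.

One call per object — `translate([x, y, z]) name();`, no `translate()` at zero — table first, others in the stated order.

table();
translate([0, 0, 778]) chair();
translate([343, -551, 0]) stool();
translate([343, 1161, 0]) stool();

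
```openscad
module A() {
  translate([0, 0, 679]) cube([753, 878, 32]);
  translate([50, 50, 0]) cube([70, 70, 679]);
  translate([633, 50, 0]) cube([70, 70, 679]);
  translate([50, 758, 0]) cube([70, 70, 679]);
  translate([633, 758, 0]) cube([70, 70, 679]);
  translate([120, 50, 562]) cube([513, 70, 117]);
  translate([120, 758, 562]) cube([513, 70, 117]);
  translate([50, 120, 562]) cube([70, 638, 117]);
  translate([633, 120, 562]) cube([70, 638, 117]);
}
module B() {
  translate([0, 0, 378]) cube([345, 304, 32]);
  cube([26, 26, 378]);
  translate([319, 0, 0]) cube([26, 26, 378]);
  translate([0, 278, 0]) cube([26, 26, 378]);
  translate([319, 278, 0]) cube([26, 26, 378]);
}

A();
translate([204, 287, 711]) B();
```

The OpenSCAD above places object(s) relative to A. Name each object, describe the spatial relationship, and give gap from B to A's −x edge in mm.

A is a table. B is a stool. The stool is on top of the table, centred. The gap from the stool to the table's −x edge is 204 mm.

The stool's min-x is at 204; the table's min-x is 0; gap = 204 mm.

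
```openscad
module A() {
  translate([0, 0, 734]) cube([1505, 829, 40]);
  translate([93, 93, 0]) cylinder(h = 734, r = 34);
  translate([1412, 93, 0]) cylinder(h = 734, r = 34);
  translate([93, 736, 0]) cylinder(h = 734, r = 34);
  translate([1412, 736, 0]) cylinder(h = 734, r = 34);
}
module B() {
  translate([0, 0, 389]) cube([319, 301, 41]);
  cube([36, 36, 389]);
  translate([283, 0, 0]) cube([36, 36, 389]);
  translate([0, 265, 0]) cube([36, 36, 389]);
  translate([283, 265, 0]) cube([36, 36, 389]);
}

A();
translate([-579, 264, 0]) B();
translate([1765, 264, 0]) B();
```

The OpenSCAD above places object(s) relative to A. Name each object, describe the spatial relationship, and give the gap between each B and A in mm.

Each stool's nearest face is 260 mm from the table's bounding box.

A is a table. B is a stool. Two stools sit around the table at the −x, +x sides. The gap between each stool and the table is 260 mm.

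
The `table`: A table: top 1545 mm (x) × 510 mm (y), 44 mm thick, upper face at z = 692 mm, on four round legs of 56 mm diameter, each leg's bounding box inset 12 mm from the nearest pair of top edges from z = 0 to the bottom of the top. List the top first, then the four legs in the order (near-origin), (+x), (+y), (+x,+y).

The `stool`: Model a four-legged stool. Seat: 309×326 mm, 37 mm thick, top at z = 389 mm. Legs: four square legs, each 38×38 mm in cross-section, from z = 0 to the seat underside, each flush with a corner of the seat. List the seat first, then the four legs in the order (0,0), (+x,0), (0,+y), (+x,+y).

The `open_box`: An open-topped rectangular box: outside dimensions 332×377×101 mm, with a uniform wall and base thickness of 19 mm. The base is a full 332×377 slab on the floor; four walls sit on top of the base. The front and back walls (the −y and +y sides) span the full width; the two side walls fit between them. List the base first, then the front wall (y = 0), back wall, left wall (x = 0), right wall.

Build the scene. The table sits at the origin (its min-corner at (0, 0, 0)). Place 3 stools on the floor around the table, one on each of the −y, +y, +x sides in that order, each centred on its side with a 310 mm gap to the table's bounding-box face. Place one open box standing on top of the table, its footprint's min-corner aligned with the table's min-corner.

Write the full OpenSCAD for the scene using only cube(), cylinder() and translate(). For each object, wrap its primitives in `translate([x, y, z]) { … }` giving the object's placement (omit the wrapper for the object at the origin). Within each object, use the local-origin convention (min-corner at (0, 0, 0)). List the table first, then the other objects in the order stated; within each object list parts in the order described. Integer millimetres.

translate([0, 0, 648]) cube([1545, 510, 44]);
translate([40, 40, 0]) cylinder(h = 648, r = 28);
translate([1505, 40, 0]) cylinder(h = 648, r = 28);
translate([40, 470, 0]) cylinder(h = 648, r = 28);
translate([1505, 470, 0]) cylinder(h = 648, r = 28);
translate([618, -636, 0]) {
  translate([0, 0, 352]) cube([309, 326, 37]);
  cube([38, 38, 352]);
  translate([271, 0, 0]) cube([38, 38, 352]);
  translate([0, 288, 0]) cube([38, 38, 352]);
  translate([271, 288, 0]) cube([38, 38, 352]);
}
translate([618, 820, 0]) {
  translate([0, 0, 352]) cube([309, 326, 37]);
  cube([38, 38, 352]);
  translate([271, 0, 0]) cube([38, 38, 352]);
  translate([0, 288, 0]) cube([38, 38, 352]);
  translate([271, 288, 0]) cube([38, 38, 352]);
}
translate([1855, 92, 0]) {
  translate([0, 0, 352]) cube([309, 326, 37]);
  cube([38, 38, 352]);
  translate([271, 0, 0]) cube([38, 38, 352]);
  translate([0, 288, 0]) cube([38, 38, 352]);
  translate([271, 288, 0]) cube([38, 38, 352]);
}
translate([0, 0, 692]) {
  cube([332, 377, 19]);
  translate([0, 0, 19]) cube([332, 19, 82]);
  translate([0, 358, 19]) cube([332, 19, 82]);
  translate([0, 19, 19]) cube([19, 339, 82]);
  translate([313, 19, 19]) cube([19, 339, 82]);
}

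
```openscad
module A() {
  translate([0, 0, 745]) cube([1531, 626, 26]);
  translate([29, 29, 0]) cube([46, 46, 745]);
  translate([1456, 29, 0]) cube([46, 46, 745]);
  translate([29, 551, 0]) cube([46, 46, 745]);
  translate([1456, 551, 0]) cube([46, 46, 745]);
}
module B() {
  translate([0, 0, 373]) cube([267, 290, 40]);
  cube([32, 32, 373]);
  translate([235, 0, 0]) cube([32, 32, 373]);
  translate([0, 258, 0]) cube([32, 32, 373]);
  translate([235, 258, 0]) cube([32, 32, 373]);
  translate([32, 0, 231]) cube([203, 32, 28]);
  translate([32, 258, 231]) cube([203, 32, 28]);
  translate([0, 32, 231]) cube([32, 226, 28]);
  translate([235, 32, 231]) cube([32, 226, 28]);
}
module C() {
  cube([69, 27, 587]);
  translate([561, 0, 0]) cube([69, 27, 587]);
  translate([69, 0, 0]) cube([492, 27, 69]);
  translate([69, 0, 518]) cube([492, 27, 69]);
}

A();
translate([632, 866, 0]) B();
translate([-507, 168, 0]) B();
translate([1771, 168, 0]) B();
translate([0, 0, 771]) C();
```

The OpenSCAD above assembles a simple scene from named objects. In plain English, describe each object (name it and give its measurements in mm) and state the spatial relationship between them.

A is a rectangular dining table. The top is 1531×626×26 mm with its upper surface at z = 771 mm. It stands on four 46×46 mm square legs, each inset 29 mm from the nearest pair of top edges, running from the floor to the underside of the top.

B is a four-legged stool. The seat is a 267×290×40 mm slab whose top surface is at z = 413 mm; four square legs, each 32×32 mm in cross-section, run from the floor (z = 0) to the underside of the seat, each flush with a corner of the seat. Four stretchers, 32 mm wide and 28 mm tall, connect adjacent legs with their undersides at z = 231 mm, each running between the inner faces of the legs it joins and aligned with the legs' outer faces on the other axis.

C is a rectangular picture frame lying in the x–z plane (depth along y). The opening is 492 mm wide (x) by 449 mm tall (z), surrounded by a border 69 mm wide on all four sides. The frame is 27 mm deep and is made of two full-height vertical stiles with two horizontal rails fitted between them.

Three stools sit around the table at the +y, −x, +x sides. The picture frame is on top of the table.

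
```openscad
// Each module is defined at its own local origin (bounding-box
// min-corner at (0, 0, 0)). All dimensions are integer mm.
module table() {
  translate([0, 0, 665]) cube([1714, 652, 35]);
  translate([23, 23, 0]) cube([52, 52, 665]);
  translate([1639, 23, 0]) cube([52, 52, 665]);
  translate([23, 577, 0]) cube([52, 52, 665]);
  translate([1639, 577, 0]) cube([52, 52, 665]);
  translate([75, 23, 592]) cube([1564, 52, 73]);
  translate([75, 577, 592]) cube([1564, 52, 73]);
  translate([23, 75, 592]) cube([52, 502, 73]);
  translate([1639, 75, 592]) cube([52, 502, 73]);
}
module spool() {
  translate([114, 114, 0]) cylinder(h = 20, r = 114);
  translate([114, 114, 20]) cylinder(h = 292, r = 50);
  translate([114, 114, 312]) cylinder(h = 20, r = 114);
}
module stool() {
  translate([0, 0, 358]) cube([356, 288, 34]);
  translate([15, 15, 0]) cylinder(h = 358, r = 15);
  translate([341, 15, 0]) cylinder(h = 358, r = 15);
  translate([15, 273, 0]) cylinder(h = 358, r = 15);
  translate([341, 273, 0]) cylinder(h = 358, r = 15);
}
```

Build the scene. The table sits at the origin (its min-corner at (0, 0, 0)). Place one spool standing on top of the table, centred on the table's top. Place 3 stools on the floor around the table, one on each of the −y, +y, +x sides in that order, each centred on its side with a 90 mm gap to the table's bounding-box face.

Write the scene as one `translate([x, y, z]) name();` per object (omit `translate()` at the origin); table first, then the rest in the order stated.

table();
translate([743, 212, 700]) spool();
translate([679, -378, 0]) stool();
translate([679, 742, 0]) stool();
translate([1804, 182, 0]) stool();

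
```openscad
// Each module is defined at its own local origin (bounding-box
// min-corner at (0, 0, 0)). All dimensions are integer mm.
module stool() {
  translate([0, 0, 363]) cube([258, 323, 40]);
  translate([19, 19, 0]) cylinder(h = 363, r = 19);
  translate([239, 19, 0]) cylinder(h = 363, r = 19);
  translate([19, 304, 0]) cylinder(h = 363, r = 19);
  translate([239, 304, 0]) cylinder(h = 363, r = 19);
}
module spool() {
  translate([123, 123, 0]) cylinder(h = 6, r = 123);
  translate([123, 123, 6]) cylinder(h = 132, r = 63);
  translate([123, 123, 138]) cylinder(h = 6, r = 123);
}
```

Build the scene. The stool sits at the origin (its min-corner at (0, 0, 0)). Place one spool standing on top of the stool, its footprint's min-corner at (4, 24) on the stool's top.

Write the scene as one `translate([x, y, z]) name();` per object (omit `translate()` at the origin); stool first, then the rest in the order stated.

stool();
translate([4, 24, 403]) spool();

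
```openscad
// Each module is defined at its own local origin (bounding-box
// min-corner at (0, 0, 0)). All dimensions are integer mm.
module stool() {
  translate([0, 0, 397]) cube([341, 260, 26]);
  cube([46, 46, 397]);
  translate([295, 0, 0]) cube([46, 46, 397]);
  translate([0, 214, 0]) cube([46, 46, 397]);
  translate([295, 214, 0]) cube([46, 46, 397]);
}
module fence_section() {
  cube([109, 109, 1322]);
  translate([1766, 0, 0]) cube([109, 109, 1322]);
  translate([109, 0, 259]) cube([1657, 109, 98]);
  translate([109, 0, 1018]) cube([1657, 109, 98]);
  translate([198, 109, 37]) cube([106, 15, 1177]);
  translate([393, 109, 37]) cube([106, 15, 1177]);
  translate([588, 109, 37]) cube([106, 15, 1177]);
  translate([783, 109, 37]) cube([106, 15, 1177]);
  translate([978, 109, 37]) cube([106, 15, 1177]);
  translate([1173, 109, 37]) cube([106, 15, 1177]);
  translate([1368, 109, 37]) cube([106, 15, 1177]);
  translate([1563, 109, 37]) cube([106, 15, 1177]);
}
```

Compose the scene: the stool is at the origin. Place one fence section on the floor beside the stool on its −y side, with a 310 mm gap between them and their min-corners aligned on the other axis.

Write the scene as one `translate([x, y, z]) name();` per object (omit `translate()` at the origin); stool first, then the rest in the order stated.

stool();
translate([0, -434, 0]) fence_section();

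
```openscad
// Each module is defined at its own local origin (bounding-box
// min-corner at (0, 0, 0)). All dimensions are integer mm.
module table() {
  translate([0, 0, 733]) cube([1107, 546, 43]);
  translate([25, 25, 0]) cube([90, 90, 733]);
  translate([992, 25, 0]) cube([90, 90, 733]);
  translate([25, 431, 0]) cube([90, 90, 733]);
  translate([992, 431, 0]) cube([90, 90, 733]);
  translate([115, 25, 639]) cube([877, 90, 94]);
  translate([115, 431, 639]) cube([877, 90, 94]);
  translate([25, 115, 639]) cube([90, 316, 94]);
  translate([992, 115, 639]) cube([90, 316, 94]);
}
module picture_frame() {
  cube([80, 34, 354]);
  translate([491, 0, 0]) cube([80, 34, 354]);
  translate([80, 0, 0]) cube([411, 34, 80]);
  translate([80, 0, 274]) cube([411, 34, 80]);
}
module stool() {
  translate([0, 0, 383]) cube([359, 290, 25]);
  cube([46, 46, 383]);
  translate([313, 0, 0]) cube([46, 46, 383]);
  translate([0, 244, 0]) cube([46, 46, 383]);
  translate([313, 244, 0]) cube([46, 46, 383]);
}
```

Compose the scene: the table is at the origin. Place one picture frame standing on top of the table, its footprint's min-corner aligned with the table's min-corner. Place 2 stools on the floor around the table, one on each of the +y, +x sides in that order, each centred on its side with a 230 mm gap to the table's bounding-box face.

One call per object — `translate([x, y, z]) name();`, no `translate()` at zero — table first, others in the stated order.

table();
translate([0, 0, 776]) picture_frame();
translate([374, 776, 0]) stool();
translate([1337, 128, 0]) stool();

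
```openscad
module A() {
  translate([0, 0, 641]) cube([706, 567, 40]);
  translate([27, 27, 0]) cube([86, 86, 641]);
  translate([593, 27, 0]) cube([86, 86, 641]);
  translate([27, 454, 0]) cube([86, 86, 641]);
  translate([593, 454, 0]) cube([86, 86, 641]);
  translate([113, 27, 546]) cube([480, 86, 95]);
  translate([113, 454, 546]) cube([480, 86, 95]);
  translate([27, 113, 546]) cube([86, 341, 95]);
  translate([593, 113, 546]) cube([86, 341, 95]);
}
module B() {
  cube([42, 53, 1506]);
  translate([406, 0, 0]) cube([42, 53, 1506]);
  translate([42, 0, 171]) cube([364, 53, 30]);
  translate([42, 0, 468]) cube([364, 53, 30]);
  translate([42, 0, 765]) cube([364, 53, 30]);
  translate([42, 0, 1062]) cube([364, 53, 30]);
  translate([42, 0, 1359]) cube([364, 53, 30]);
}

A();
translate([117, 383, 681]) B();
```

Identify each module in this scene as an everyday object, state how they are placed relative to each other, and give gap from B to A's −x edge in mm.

A is a table. B is a ladder. The ladder is on top of the table. The gap from the ladder to the table's −x edge is 117 mm.

The ladder's min-x is at 117; the table's min-x is 0; gap = 117 mm.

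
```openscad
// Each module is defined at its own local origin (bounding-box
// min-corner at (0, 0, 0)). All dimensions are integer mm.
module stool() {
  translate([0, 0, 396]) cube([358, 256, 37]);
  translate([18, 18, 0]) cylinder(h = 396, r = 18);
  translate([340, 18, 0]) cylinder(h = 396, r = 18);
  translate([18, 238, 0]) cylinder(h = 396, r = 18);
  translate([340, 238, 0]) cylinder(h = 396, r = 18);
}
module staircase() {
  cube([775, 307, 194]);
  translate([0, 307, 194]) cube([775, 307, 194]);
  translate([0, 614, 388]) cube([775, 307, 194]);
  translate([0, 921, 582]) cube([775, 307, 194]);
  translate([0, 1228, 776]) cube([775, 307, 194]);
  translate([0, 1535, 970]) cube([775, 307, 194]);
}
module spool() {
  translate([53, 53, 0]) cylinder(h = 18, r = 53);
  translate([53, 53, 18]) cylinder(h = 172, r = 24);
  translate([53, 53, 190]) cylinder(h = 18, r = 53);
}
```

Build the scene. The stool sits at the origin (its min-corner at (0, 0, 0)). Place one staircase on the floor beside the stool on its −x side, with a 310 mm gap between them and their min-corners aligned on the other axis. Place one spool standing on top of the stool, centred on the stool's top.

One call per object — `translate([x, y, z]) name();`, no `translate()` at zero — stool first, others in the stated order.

stool();
translate([-1085, 0, 0]) staircase();
translate([126, 75, 433]) spool();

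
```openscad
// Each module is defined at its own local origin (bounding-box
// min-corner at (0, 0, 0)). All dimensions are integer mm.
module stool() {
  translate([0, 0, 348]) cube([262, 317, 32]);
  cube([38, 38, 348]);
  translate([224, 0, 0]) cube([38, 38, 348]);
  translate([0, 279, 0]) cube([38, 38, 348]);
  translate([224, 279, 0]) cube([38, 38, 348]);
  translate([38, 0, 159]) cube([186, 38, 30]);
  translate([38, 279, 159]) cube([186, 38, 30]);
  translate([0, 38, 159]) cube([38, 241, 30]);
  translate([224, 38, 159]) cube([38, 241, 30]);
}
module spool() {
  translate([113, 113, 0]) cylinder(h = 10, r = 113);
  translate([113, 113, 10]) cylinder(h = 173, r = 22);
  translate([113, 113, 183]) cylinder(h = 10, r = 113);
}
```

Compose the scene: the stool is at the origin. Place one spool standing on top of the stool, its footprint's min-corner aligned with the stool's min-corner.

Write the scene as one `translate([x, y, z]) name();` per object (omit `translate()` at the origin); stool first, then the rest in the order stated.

stool();
translate([0, 0, 380]) spool();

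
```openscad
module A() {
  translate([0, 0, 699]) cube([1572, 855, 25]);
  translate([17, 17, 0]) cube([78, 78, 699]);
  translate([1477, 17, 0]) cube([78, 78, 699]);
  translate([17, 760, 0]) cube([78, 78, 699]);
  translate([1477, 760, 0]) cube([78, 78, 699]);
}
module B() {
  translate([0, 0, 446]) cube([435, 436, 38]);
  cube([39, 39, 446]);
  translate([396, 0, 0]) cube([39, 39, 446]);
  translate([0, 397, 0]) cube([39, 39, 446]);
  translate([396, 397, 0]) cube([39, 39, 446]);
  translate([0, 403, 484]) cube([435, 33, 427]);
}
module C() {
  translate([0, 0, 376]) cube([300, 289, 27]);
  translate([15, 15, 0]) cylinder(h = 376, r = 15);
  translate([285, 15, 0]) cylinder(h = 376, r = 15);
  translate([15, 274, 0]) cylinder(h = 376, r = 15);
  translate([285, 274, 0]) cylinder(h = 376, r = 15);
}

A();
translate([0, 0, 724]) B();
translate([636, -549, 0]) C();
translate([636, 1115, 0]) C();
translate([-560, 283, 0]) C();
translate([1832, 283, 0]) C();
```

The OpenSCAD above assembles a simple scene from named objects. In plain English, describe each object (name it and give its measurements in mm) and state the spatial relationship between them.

A is a table: top 1572 mm (x) × 855 mm (y), 25 mm thick, upper face at z = 724 mm, on four 78×78 mm square legs, each inset 17 mm from the nearest pair of top edges, running from z = 0 to the bottom of the top.

B is a chair: 435×436 mm seat, 38 mm thick, top at z = 484 mm, on four 39 mm square corner legs flush with the seat edges. A 33 mm thick backrest slab spans the full seat width, extending 427 mm above the seat top, its back face flush with the seat's +y edge.

C is a four-legged stool. The seat is 300×289 mm, 27 mm thick, top at z = 403 mm. It stands on four round legs, each 30 mm in diameter, from z = 0 to the seat underside, each leg's axis is inset half a diameter from the nearest pair of seat edges (so the leg's bounding box is flush with the corner).

The chair is on top of the table. Four stools sit around the table at the −y, +y, −x, +x sides.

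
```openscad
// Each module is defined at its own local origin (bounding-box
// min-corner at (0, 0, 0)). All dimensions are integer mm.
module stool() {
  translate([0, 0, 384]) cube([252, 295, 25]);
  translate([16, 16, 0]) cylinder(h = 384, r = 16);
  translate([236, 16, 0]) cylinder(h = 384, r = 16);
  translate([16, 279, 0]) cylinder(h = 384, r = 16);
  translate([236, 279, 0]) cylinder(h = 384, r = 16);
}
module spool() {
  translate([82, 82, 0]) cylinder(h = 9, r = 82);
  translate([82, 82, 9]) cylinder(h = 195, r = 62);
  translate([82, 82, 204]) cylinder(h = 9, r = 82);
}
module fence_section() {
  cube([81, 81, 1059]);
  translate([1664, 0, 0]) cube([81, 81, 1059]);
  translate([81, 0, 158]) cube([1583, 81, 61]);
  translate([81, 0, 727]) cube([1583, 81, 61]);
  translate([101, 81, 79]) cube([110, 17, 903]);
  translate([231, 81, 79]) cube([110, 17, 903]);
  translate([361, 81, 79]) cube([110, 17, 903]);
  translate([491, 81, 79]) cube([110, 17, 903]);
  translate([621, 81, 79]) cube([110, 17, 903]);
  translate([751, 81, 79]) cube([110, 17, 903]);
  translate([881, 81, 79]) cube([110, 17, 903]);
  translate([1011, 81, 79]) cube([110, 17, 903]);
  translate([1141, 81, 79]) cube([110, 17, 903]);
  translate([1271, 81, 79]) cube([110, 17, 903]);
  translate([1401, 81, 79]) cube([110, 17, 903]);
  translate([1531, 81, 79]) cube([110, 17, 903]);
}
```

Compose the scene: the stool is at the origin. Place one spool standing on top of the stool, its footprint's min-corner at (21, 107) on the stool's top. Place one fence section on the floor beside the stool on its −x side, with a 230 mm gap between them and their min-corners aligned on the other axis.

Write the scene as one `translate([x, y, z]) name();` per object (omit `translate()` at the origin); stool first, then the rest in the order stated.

stool();
translate([21, 107, 409]) spool();
translate([-1975, 0, 0]) fence_section();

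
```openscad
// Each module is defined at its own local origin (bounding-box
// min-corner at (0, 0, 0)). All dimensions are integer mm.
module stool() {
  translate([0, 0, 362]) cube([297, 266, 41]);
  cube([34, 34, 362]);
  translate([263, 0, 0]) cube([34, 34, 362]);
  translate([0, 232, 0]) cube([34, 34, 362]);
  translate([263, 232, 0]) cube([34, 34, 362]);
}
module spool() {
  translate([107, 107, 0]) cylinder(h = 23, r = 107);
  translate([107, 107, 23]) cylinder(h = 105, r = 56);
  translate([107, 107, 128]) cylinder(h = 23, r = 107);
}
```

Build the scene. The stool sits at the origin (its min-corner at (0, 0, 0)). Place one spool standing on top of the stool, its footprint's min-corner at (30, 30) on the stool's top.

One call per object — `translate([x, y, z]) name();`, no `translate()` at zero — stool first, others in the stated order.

stool();
translate([30, 30, 403]) spool();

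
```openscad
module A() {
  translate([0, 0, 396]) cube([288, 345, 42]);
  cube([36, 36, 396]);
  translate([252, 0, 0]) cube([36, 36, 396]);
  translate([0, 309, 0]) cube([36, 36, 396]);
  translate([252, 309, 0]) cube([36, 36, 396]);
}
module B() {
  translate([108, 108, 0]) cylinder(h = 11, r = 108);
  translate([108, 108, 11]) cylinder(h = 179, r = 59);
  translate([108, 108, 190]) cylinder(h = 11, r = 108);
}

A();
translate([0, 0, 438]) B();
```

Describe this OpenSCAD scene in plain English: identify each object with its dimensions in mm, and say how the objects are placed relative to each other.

A is a four-legged stool. The seat is 288×345 mm, 42 mm thick, top at z = 438 mm. It stands on four square legs, each 36×36 mm in cross-section, from z = 0 to the seat underside, each flush with a corner of the seat.

B is a spool: two coaxial disc flanges of radius 108 mm and thickness 11 mm, joined by a core cylinder of radius 59 mm and height 179 mm. The lower flange rests on z = 0 and the three cylinders share a vertical axis.

The spool is on top of the stool.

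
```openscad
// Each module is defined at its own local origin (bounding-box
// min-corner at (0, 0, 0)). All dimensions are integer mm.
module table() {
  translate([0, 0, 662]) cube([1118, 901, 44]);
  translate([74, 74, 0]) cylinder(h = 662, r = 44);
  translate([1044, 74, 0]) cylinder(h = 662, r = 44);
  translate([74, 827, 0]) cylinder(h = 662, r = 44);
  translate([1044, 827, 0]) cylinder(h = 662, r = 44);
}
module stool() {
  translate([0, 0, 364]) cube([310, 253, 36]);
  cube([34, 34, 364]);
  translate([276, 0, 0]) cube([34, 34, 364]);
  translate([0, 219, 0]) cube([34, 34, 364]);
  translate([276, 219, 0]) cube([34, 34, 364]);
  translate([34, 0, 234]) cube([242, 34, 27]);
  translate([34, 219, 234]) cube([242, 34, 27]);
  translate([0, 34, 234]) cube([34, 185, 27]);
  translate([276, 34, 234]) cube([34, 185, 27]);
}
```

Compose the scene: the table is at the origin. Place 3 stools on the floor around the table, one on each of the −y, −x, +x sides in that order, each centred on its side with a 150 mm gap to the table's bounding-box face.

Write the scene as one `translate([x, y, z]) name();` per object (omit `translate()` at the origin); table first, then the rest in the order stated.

table();
translate([404, -403, 0]) stool();
translate([-460, 324, 0]) stool();
translate([1268, 324, 0]) stool();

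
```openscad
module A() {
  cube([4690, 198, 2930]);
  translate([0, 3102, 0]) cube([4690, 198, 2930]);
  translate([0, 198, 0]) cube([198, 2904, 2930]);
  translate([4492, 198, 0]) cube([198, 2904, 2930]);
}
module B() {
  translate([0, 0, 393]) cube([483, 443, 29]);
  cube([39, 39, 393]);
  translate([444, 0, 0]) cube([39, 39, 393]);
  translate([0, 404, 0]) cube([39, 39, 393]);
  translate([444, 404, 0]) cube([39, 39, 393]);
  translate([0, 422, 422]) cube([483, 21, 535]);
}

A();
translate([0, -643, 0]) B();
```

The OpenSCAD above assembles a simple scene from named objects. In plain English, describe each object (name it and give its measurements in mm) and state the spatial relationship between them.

A is a box-shaped house frame (walls only): outside footprint 4690×3300 mm, wall height 2930 mm, wall thickness 198 mm. The two y-facing walls run the full x-width; the two x-facing walls fit between the inner faces of the y-facing walls.

B is a chair: 483×443 mm seat, 29 mm thick, top at z = 422 mm, on four 39 mm square corner legs flush with the seat edges. A 21 mm thick backrest slab spans the full seat width, extending 535 mm above the seat top, its back face flush with the seat's +y edge.

The chair is on the floor beside the house frame on its −y side.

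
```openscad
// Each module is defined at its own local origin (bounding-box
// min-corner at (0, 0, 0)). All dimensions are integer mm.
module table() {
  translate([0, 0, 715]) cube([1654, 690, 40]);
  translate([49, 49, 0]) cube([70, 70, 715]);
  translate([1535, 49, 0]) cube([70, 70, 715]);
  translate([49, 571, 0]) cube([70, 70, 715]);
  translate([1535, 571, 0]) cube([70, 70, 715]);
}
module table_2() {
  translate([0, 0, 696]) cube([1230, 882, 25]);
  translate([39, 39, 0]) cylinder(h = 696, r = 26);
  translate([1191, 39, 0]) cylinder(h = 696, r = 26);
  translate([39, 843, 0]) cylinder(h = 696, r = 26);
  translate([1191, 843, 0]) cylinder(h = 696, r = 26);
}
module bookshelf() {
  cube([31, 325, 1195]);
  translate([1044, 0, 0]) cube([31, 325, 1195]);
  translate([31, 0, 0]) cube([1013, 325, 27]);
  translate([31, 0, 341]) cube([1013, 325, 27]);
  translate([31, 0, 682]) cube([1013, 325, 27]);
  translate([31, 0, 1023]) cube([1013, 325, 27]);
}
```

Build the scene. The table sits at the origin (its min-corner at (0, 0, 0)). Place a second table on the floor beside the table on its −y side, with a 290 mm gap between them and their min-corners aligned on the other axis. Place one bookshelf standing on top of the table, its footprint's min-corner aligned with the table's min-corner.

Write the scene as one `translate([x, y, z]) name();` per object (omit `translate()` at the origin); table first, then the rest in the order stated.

table();
translate([0, -1172, 0]) table_2();
translate([0, 0, 755]) bookshelf();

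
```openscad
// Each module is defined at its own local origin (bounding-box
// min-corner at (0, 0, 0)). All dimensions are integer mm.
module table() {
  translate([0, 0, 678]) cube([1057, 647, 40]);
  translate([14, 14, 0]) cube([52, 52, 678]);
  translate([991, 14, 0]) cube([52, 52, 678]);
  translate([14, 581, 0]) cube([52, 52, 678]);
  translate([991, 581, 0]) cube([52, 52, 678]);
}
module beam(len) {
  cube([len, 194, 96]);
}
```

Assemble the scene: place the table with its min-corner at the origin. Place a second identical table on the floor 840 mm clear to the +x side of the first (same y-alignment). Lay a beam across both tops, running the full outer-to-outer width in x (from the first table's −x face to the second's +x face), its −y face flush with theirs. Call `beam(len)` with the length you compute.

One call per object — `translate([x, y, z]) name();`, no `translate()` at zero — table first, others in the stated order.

table();
translate([1897, 0, 0]) table();
translate([0, 0, 718]) beam(2954);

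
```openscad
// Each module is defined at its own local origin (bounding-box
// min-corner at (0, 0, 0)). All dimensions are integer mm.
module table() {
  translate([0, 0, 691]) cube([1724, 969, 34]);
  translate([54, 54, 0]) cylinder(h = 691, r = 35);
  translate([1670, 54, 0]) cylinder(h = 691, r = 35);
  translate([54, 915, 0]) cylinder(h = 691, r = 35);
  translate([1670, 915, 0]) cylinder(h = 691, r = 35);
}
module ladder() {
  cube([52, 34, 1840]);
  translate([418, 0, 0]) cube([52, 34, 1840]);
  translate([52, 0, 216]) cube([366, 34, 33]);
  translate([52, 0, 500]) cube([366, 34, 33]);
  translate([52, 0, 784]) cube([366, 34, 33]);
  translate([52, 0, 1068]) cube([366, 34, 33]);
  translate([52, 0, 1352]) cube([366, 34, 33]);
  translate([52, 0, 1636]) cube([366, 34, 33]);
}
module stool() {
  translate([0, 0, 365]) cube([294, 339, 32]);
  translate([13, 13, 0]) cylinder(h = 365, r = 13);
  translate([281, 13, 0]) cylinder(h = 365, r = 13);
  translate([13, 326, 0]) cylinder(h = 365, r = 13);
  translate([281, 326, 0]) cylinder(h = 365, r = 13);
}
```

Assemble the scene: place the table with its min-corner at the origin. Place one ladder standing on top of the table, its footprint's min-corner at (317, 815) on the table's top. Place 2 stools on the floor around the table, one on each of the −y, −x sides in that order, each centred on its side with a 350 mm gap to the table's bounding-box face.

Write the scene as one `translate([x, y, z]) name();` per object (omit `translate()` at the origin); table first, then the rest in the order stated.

table();
translate([317, 815, 725]) ladder();
translate([715, -689, 0]) stool();
translate([-644, 315, 0]) stool();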